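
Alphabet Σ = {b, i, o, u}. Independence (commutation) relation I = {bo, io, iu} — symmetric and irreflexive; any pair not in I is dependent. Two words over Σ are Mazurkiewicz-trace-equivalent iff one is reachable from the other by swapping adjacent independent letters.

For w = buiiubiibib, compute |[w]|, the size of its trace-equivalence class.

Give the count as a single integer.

6

#0=b has no predecessor
#1=u depends on [0:b]
#2=i depends on [0:b]
#3=i depends on [2:i]
#4=u depends on [1:u]
#5=b depends on [3:i, 4:u]
#6=i depends on [5:b]
#7=i depends on [6:i]
#8=b depends on [7:i]
#9=i depends on [8:b]
#10=b depends on [9:i]
sources: [0:b]
N(rest) = Σ N(rest − s) over sources s of rest; N(one piece) = 1:
  size 1 → [10]=1
  size 2 → [9,10]=1
  size 3 → [8,9,10]=1
  size 4 → [7,8,9,10]=1
  size 5 → [6,7,8,9,10]=1
  size 6 → [5,6,7,8,9,10]=1
  size 7 → [3,5,6,7,8,9,10]=1  [4,5,6,7,8,9,10]=1
  size 8 → [1,4,5,6,7,8,9,10]=1  [2,3,5,6,7,8,9,10]=1  [3,4,5,6,7,8,9,10]=2
  size 9 → [1,3,4,5,6,7,8,9,10]=3  [2,3,4,5,6,7,8,9,10]=3
  first=0(b) contributes 6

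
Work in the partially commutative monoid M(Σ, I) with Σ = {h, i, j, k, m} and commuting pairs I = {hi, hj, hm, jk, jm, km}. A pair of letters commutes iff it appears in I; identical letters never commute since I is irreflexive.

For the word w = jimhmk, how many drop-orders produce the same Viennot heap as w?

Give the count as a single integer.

12

drop 0:j onto floor
drop 1:i onto {0:j}
drop 2:m onto {1:i}
drop 3:h onto floor
drop 4:m onto {2:m}
drop 5:k onto {1:i, 3:h}
ground layer = {0:j, 3:h}
drop-orders for the pieces not yet dropped (sum over which currently-grounded one goes next):
  1 to go: {4} 1  {5} 1
  2 to go: {2,4} 1  {3,5} 1  {4,5} 2
  3 to go: {2,4,5} 3  {3,4,5} 3
  4 to go: {1,2,4,5} 3  {2,3,4,5} 6
  if 0:j drops first: 9 orders
  if 3:h drops first: 3 orders
heap linearizations: 12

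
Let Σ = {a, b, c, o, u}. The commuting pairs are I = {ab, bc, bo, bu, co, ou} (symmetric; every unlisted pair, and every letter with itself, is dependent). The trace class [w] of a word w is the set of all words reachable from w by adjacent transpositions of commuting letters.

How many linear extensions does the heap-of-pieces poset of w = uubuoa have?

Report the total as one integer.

0(u) covers ∅
1(u) covers 0:u
2(b) covers ∅
3(u) covers 1:u
4(o) covers ∅
5(a) covers 3:u, 4:o
floor of heap: 0:u, 2:b, 4:o
completions by unplaced set U, small U first (add the entries for U minus each lowest piece of U):
  |U|=1: {2}:1  {5}:1
  |U|=2: {2,5}:2  {3,5}:1  {4,5}:1
  |U|=3: {1,3,5}:1  {2,3,5}:3  {2,4,5}:3  {3,4,5}:2
  |U|=4: {0,1,3,5}:1  {1,2,3,5}:4  {1,3,4,5}:3  {2,3,4,5}:8
  start at 0(u): 15
  start at 2(b): 4
  start at 4(o): 5
sum over floor = 24

24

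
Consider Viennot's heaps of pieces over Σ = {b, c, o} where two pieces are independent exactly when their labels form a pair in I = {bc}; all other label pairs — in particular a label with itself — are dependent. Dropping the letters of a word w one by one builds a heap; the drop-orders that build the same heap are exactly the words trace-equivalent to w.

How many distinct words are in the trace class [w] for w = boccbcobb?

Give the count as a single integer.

#0=b has no predecessor
#1=o depends on [0:b]
#2=c depends on [1:o]
#3=c depends on [2:c]
#4=b depends on [1:o]
#5=c depends on [3:c]
#6=o depends on [4:b, 5:c]
#7=b depends on [6:o]
#8=b depends on [7:b]
sources: [0:b]
N(rest) = Σ N(rest − s) over sources s of rest; N(one piece) = 1:
  size 1 → [8]=1
  size 2 → [7,8]=1
  size 3 → [6,7,8]=1
  size 4 → [4,6,7,8]=1  [5,6,7,8]=1
  size 5 → [3,5,6,7,8]=1  [4,5,6,7,8]=2
  size 6 → [2,3,5,6,7,8]=1  [3,4,5,6,7,8]=3
  size 7 → [2,3,4,5,6,7,8]=4
  first=0(b) contributes 4

4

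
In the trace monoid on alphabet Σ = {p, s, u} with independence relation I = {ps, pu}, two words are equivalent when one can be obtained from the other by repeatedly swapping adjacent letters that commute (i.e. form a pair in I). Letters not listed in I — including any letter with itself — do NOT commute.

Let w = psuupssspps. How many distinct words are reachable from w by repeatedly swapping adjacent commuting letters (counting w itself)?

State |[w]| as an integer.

drop 0:p onto floor
drop 1:s onto floor
drop 2:u onto {1:s}
drop 3:u onto {2:u}
drop 4:p onto {0:p}
drop 5:s onto {3:u}
drop 6:s onto {5:s}
drop 7:s onto {6:s}
drop 8:p onto {4:p}
drop 9:p onto {8:p}
drop 10:s onto {7:s}
ground layer = {0:p, 1:s}
drop-orders for the pieces not yet dropped (sum over which currently-grounded one goes next):
  1 to go: {9} 1  {10} 1
  2 to go: {7,10} 1  {8,9} 1  {9,10} 2
  3 to go: {4,8,9} 1  {6,7,10} 1  {7,9,10} 3  {8,9,10} 3
  4 to go: {0,4,8,9} 1  {4,8,9,10} 4  {5,6,7,10} 1  {6,7,9,10} 4  {7,8,9,10} 6
  5 to go: {0,4,8,9,10} 5  {3,5,6,7,10} 1  {4,7,8,9,10} 10  {5,6,7,9,10} 5  {6,7,8,9,10} 10
  6 to go: {0,4,7,8,9,10} 15  {2,3,5,6,7,10} 1  {3,5,6,7,9,10} 6  {4,6,7,8,9,10} 20  {5,6,7,8,9,10} 15
  7 to go: {0,4,6,7,8,9,10} 35  {1,2,3,5,6,7,10} 1  {2,3,5,6,7,9,10} 7  {3,5,6,7,8,9,10} 21  {4,5,6,7,8,9,10} 35
  8 to go: {0,4,5,6,7,8,9,10} 70  {1,2,3,5,6,7,9,10} 8  {2,3,5,6,7,8,9,10} 28  {3,4,5,6,7,8,9,10} 56
  9 to go: {0,3,4,5,6,7,8,9,10} 126  {1,2,3,5,6,7,8,9,10} 36  {2,3,4,5,6,7,8,9,10} 84
  if 0:p drops first: 120 orders
  if 1:s drops first: 210 orders
heap linearizations: 330

330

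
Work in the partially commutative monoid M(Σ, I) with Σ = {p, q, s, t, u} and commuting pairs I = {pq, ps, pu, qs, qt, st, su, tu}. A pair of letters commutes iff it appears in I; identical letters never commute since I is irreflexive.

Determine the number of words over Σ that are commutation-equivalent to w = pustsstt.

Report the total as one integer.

280

piece 0:p — minimal
piece 1:u — minimal
piece 2:s — minimal
piece 3:t rests on {0:p}
piece 4:s rests on {2:s}
piece 5:s rests on {4:s}
piece 6:t rests on {3:t}
piece 7:t rests on {6:t}
minimal pieces: {0:p, 1:u, 2:s}
ways to finish when only these pieces remain (= sum over removing one remaining piece with nothing left below it):
  1 left: {1}→1  {5}→1  {7}→1
  2 left: {1,5}→2  {1,7}→2  {4,5}→1  {5,7}→2  {6,7}→1
  3 left: {1,4,5}→3  {1,5,7}→6  {1,6,7}→3  {2,4,5}→1  {3,6,7}→1  {4,5,7}→3  {5,6,7}→3
  4 left: {0,3,6,7}→1  {1,2,4,5}→4  {1,3,6,7}→4  {1,4,5,7}→12  {1,5,6,7}→12  {2,4,5,7}→4  {3,5,6,7}→4  {4,5,6,7}→6
  5 left: {0,1,3,6,7}→5  {0,3,5,6,7}→5  {1,2,4,5,7}→20  {1,3,5,6,7}→20  {1,4,5,6,7}→30  {2,4,5,6,7}→10  {3,4,5,6,7}→10
  6 left: {0,1,3,5,6,7}→30  {0,3,4,5,6,7}→15  {1,2,4,5,6,7}→60  {1,3,4,5,6,7}→60  {2,3,4,5,6,7}→20
  placing 0:p first → 140 extensions
  placing 1:u first → 35 extensions
  placing 2:s first → 105 extensions
total linear extensions = 280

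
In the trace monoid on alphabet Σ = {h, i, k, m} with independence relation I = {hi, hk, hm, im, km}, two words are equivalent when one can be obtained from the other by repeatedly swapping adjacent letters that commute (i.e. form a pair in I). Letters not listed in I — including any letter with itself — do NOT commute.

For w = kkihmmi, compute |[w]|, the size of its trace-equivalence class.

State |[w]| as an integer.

105

#0=k has no predecessor
#1=k depends on [0:k]
#2=i depends on [1:k]
#3=h has no predecessor
#4=m has no predecessor
#5=m depends on [4:m]
#6=i depends on [2:i]
sources: [0:k, 3:h, 4:m]
N(rest) = Σ N(rest − s) over sources s of rest; N(one piece) = 1:
  size 1 → [3]=1  [5]=1  [6]=1
  size 2 → [2,6]=1  [3,5]=2  [3,6]=2  [4,5]=1  [5,6]=2
  size 3 → [1,2,6]=1  [2,3,6]=3  [2,5,6]=3  [3,4,5]=3  [3,5,6]=6  [4,5,6]=3
  size 4 → [0,1,2,6]=1  [1,2,3,6]=4  [1,2,5,6]=4  [2,3,5,6]=12  [2,4,5,6]=6  [3,4,5,6]=12
  size 5 → [0,1,2,3,6]=5  [0,1,2,5,6]=5  [1,2,3,5,6]=20  [1,2,4,5,6]=10  [2,3,4,5,6]=30
  first=0(k) contributes 60
  first=3(h) contributes 15
  first=4(m) contributes 30
|[w]| = 105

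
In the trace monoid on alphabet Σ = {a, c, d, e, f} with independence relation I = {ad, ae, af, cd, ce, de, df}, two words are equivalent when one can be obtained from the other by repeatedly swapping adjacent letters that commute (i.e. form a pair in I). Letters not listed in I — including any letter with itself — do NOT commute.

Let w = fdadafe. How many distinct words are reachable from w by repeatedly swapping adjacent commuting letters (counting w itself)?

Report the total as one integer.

210

piece 0:f — minimal
piece 1:d — minimal
piece 2:a — minimal
piece 3:d rests on {1:d}
piece 4:a rests on {2:a}
piece 5:f rests on {0:f}
piece 6:e rests on {5:f}
minimal pieces: {0:f, 1:d, 2:a}
ways to finish when only these pieces remain (= sum over removing one remaining piece with nothing left below it):
  1 left: {3}→1  {4}→1  {6}→1
  2 left: {1,3}→1  {2,4}→1  {3,4}→2  {3,6}→2  {4,6}→2  {5,6}→1
  3 left: {0,5,6}→1  {1,3,4}→3  {1,3,6}→3  {2,3,4}→3  {2,4,6}→3  {3,4,6}→6  {3,5,6}→3  {4,5,6}→3
  4 left: {0,3,5,6}→4  {0,4,5,6}→4  {1,2,3,4}→6  {1,3,4,6}→12  {1,3,5,6}→6  {2,3,4,6}→12  {2,4,5,6}→6  {3,4,5,6}→12
  5 left: {0,1,3,5,6}→10  {0,2,4,5,6}→10  {0,3,4,5,6}→20  {1,2,3,4,6}→30  {1,3,4,5,6}→30  {2,3,4,5,6}→30
  placing 0:f first → 90 extensions
  placing 1:d first → 60 extensions
  placing 2:a first → 60 extensions
total linear extensions = 210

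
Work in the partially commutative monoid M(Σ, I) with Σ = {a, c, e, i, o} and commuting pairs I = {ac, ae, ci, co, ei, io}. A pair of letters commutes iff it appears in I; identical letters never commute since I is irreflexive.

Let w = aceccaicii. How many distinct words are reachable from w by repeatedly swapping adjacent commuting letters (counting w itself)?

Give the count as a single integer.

piece 0:a — minimal
piece 1:c — minimal
piece 2:e rests on {1:c}
piece 3:c rests on {2:e}
piece 4:c rests on {3:c}
piece 5:a rests on {0:a}
piece 6:i rests on {5:a}
piece 7:c rests on {4:c}
piece 8:i rests on {6:i}
piece 9:i rests on {8:i}
minimal pieces: {0:a, 1:c}
ways to finish when only these pieces remain (= sum over removing one remaining piece with nothing left below it):
  1 left: {7}→1  {9}→1
  2 left: {4,7}→1  {7,9}→2  {8,9}→1
  3 left: {3,4,7}→1  {4,7,9}→3  {6,8,9}→1  {7,8,9}→3
  4 left: {2,3,4,7}→1  {3,4,7,9}→4  {4,7,8,9}→6  {5,6,8,9}→1  {6,7,8,9}→4
  5 left: {0,5,6,8,9}→1  {1,2,3,4,7}→1  {2,3,4,7,9}→5  {3,4,7,8,9}→10  {4,6,7,8,9}→10  {5,6,7,8,9}→5
  6 left: {0,5,6,7,8,9}→6  {1,2,3,4,7,9}→6  {2,3,4,7,8,9}→15  {3,4,6,7,8,9}→20  {4,5,6,7,8,9}→15
  7 left: {0,4,5,6,7,8,9}→21  {1,2,3,4,7,8,9}→21  {2,3,4,6,7,8,9}→35  {3,4,5,6,7,8,9}→35
  8 left: {0,3,4,5,6,7,8,9}→56  {1,2,3,4,6,7,8,9}→56  {2,3,4,5,6,7,8,9}→70
  placing 0:a first → 126 extensions
  placing 1:c first → 126 extensions
total linear extensions = 252

252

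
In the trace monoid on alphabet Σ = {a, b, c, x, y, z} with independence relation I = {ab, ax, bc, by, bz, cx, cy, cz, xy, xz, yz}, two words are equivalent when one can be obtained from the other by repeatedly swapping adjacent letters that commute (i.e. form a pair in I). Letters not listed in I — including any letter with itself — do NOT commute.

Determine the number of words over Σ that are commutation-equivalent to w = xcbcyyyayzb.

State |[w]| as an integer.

3300

drop 0:x onto floor
drop 1:c onto floor
drop 2:b onto {0:x}
drop 3:c onto {1:c}
drop 4:y onto floor
drop 5:y onto {4:y}
drop 6:y onto {5:y}
drop 7:a onto {3:c, 6:y}
drop 8:y onto {7:a}
drop 9:z onto {7:a}
drop 10:b onto {2:b}
ground layer = {0:x, 1:c, 4:y}
drop-orders for the pieces not yet dropped (sum over which currently-grounded one goes next):
  1 to go: {8} 1  {9} 1  {10} 1
  2 to go: {2,10} 1  {8,9} 2  {8,10} 2  {9,10} 2
  3 to go: {0,2,10} 1  {2,8,10} 3  {2,9,10} 3  {7,8,9} 2  {8,9,10} 6
  4 to go: {0,2,8,10} 4  {0,2,9,10} 4  {2,8,9,10} 12  {3,7,8,9} 2  {6,7,8,9} 2  {7,8,9,10} 8
  5 to go: {0,2,8,9,10} 20  {1,3,7,8,9} 2  {2,7,8,9,10} 20  {3,6,7,8,9} 4  {3,7,8,9,10} 10  {5,6,7,8,9} 2  {6,7,8,9,10} 10
  6 to go: {0,2,7,8,9,10} 40  {1,3,6,7,8,9} 6  {1,3,7,8,9,10} 12  {2,3,7,8,9,10} 30  {2,6,7,8,9,10} 30  {3,5,6,7,8,9} 6  {3,6,7,8,9,10} 24  {4,5,6,7,8,9} 2  {5,6,7,8,9,10} 12
  7 to go: {0,2,3,7,8,9,10} 70  {0,2,6,7,8,9,10} 70  {1,2,3,7,8,9,10} 42  {1,3,5,6,7,8,9} 12  {1,3,6,7,8,9,10} 42  {2,3,6,7,8,9,10} 84  {2,5,6,7,8,9,10} 42  {3,4,5,6,7,8,9} 8  {3,5,6,7,8,9,10} 42  {4,5,6,7,8,9,10} 14
  8 to go: {0,1,2,3,7,8,9,10} 112  {0,2,3,6,7,8,9,10} 224  {0,2,5,6,7,8,9,10} 112  {1,2,3,6,7,8,9,10} 168  {1,3,4,5,6,7,8,9} 20  {1,3,5,6,7,8,9,10} 96  {2,3,5,6,7,8,9,10} 168  {2,4,5,6,7,8,9,10} 56  {3,4,5,6,7,8,9,10} 64
  9 to go: {0,1,2,3,6,7,8,9,10} 504  {0,2,3,5,6,7,8,9,10} 504  {0,2,4,5,6,7,8,9,10} 168  {1,2,3,5,6,7,8,9,10} 432  {1,3,4,5,6,7,8,9,10} 180  {2,3,4,5,6,7,8,9,10} 288
  if 0:x drops first: 900 orders
  if 1:c drops first: 960 orders
  if 4:y drops first: 1440 orders
heap linearizations: 3300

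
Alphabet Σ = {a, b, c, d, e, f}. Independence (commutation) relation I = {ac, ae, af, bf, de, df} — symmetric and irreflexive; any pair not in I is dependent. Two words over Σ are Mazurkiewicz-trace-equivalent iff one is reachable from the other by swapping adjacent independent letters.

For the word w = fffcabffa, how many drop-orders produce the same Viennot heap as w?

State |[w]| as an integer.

34

drop 0:f onto floor
drop 1:f onto {0:f}
drop 2:f onto {1:f}
drop 3:c onto {2:f}
drop 4:a onto floor
drop 5:b onto {3:c, 4:a}
drop 6:f onto {3:c}
drop 7:f onto {6:f}
drop 8:a onto {5:b}
ground layer = {0:f, 4:a}
drop-orders for the pieces not yet dropped (sum over which currently-grounded one goes next):
  1 to go: {7} 1  {8} 1
  2 to go: {5,8} 1  {6,7} 1  {7,8} 2
  3 to go: {4,5,8} 1  {5,7,8} 3  {6,7,8} 3
  4 to go: {4,5,7,8} 4  {5,6,7,8} 6
  5 to go: {3,5,6,7,8} 6  {4,5,6,7,8} 10
  6 to go: {2,3,5,6,7,8} 6  {3,4,5,6,7,8} 16
  7 to go: {1,2,3,5,6,7,8} 6  {2,3,4,5,6,7,8} 22
  if 0:f drops first: 28 orders
  if 4:a drops first: 6 orders
heap linearizations: 34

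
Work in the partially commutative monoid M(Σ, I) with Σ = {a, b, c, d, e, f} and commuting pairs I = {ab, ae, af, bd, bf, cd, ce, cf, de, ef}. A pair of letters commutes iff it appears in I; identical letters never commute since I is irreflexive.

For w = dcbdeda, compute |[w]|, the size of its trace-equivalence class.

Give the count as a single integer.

0(d) covers ∅
1(c) covers ∅
2(b) covers 1:c
3(d) covers 0:d
4(e) covers 2:b
5(d) covers 3:d
6(a) covers 1:c, 5:d
floor of heap: 0:d, 1:c
completions by unplaced set U, small U first (add the entries for U minus each lowest piece of U):
  |U|=1: {4}:1  {6}:1
  |U|=2: {2,4}:1  {4,6}:2  {5,6}:1
  |U|=3: {2,4,6}:3  {3,5,6}:1  {4,5,6}:3
  |U|=4: {0,3,5,6}:1  {1,2,4,6}:3  {2,4,5,6}:6  {3,4,5,6}:4
  |U|=5: {0,3,4,5,6}:5  {1,2,4,5,6}:9  {2,3,4,5,6}:10
  start at 0(d): 19
  start at 1(c): 15
sum over floor = 34

34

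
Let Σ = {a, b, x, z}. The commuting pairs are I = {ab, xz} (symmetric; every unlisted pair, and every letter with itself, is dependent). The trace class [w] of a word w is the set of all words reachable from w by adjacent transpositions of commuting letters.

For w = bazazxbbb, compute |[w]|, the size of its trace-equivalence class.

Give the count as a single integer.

4

0(b) covers ∅
1(a) covers ∅
2(z) covers 0:b, 1:a
3(a) covers 2:z
4(z) covers 3:a
5(x) covers 3:a
6(b) covers 4:z, 5:x
7(b) covers 6:b
8(b) covers 7:b
floor of heap: 0:b, 1:a
completions by unplaced set U, small U first (add the entries for U minus each lowest piece of U):
  |U|=1: {8}:1
  |U|=2: {7,8}:1
  |U|=3: {6,7,8}:1
  |U|=4: {4,6,7,8}:1  {5,6,7,8}:1
  |U|=5: {4,5,6,7,8}:2
  |U|=6: {3,4,5,6,7,8}:2
  |U|=7: {2,3,4,5,6,7,8}:2
  start at 0(b): 2
  start at 1(a): 2
sum over floor = 4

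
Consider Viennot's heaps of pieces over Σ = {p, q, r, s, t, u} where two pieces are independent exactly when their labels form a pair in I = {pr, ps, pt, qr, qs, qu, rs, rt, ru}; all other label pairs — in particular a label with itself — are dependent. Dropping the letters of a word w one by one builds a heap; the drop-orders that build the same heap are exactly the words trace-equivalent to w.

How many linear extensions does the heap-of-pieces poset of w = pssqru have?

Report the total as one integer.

drop 0:p onto floor
drop 1:s onto floor
drop 2:s onto {1:s}
drop 3:q onto {0:p}
drop 4:r onto floor
drop 5:u onto {0:p, 2:s}
ground layer = {0:p, 1:s, 4:r}
drop-orders for the pieces not yet dropped (sum over which currently-grounded one goes next):
  1 to go: {3} 1  {4} 1  {5} 1
  2 to go: {2,5} 1  {3,4} 2  {3,5} 2  {4,5} 2
  3 to go: {0,3,5} 2  {1,2,5} 1  {2,3,5} 3  {2,4,5} 3  {3,4,5} 6
  4 to go: {0,2,3,5} 5  {0,3,4,5} 8  {1,2,3,5} 4  {1,2,4,5} 4  {2,3,4,5} 12
  if 0:p drops first: 20 orders
  if 1:s drops first: 25 orders
  if 4:r drops first: 9 orders
heap linearizations: 54

54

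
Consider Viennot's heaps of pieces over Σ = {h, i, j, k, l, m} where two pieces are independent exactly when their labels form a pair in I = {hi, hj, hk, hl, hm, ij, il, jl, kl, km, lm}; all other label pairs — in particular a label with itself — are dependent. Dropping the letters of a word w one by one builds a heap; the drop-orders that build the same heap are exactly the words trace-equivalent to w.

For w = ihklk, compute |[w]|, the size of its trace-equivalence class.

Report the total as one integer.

20

#0=i has no predecessor
#1=h has no predecessor
#2=k depends on [0:i]
#3=l has no predecessor
#4=k depends on [2:k]
sources: [0:i, 1:h, 3:l]
N(rest) = Σ N(rest − s) over sources s of rest; N(one piece) = 1:
  size 1 → [1]=1  [3]=1  [4]=1
  size 2 → [1,3]=2  [1,4]=2  [2,4]=1  [3,4]=2
  size 3 → [0,2,4]=1  [1,2,4]=3  [1,3,4]=6  [2,3,4]=3
  first=0(i) contributes 12
  first=1(h) contributes 4
  first=3(l) contributes 4
|[w]| = 20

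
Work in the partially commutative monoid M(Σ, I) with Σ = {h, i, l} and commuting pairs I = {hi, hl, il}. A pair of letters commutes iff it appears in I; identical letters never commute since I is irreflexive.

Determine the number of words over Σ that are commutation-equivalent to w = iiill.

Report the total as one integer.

10

drop 0:i onto floor
drop 1:i onto {0:i}
drop 2:i onto {1:i}
drop 3:l onto floor
drop 4:l onto {3:l}
ground layer = {0:i, 3:l}
drop-orders for the pieces not yet dropped (sum over which currently-grounded one goes next):
  1 to go: {2} 1  {4} 1
  2 to go: {1,2} 1  {2,4} 2  {3,4} 1
  3 to go: {0,1,2} 1  {1,2,4} 3  {2,3,4} 3
  if 0:i drops first: 6 orders
  if 3:l drops first: 4 orders
heap linearizations: 10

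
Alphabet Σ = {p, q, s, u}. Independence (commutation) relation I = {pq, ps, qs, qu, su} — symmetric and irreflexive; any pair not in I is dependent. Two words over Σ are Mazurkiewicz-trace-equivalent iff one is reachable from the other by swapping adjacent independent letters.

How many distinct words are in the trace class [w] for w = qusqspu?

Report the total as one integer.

drop 0:q onto floor
drop 1:u onto floor
drop 2:s onto floor
drop 3:q onto {0:q}
drop 4:s onto {2:s}
drop 5:p onto {1:u}
drop 6:u onto {5:p}
ground layer = {0:q, 1:u, 2:s}
drop-orders for the pieces not yet dropped (sum over which currently-grounded one goes next):
  1 to go: {3} 1  {4} 1  {6} 1
  2 to go: {0,3} 1  {2,4} 1  {3,4} 2  {3,6} 2  {4,6} 2  {5,6} 1
  3 to go: {0,3,4} 3  {0,3,6} 3  {1,5,6} 1  {2,3,4} 3  {2,4,6} 3  {3,4,6} 6  {3,5,6} 3  {4,5,6} 3
  4 to go: {0,2,3,4} 6  {0,3,4,6} 12  {0,3,5,6} 6  {1,3,5,6} 4  {1,4,5,6} 4  {2,3,4,6} 12  {2,4,5,6} 6  {3,4,5,6} 12
  5 to go: {0,1,3,5,6} 10  {0,2,3,4,6} 30  {0,3,4,5,6} 30  {1,2,4,5,6} 10  {1,3,4,5,6} 20  {2,3,4,5,6} 30
  if 0:q drops first: 60 orders
  if 1:u drops first: 90 orders
  if 2:s drops first: 60 orders
heap linearizations: 210

210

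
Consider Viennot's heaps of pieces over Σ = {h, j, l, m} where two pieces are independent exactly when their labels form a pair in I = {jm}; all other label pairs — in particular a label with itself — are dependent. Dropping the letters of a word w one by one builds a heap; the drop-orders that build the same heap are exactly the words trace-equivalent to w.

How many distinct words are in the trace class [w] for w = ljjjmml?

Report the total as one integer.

piece 0:l — minimal
piece 1:j rests on {0:l}
piece 2:j rests on {1:j}
piece 3:j rests on {2:j}
piece 4:m rests on {0:l}
piece 5:m rests on {4:m}
piece 6:l rests on {3:j, 5:m}
minimal pieces: {0:l}
ways to finish when only these pieces remain (= sum over removing one remaining piece with nothing left below it):
  1 left: {6}→1
  2 left: {3,6}→1  {5,6}→1
  3 left: {2,3,6}→1  {3,5,6}→2  {4,5,6}→1
  4 left: {1,2,3,6}→1  {2,3,5,6}→3  {3,4,5,6}→3
  5 left: {1,2,3,5,6}→4  {2,3,4,5,6}→6
  placing 0:l first → 10 extensions

10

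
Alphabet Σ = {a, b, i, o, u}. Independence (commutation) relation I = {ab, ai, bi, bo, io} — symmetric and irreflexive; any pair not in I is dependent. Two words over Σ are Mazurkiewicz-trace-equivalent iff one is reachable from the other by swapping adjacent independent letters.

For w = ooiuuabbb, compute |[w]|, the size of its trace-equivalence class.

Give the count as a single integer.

drop 0:o onto floor
drop 1:o onto {0:o}
drop 2:i onto floor
drop 3:u onto {1:o, 2:i}
drop 4:u onto {3:u}
drop 5:a onto {4:u}
drop 6:b onto {4:u}
drop 7:b onto {6:b}
drop 8:b onto {7:b}
ground layer = {0:o, 2:i}
drop-orders for the pieces not yet dropped (sum over which currently-grounded one goes next):
  1 to go: {5} 1  {8} 1
  2 to go: {5,8} 2  {7,8} 1
  3 to go: {5,7,8} 3  {6,7,8} 1
  4 to go: {5,6,7,8} 4
  5 to go: {4,5,6,7,8} 4
  6 to go: {3,4,5,6,7,8} 4
  7 to go: {1,3,4,5,6,7,8} 4  {2,3,4,5,6,7,8} 4
  if 0:o drops first: 8 orders
  if 2:i drops first: 4 orders
heap linearizations: 12

12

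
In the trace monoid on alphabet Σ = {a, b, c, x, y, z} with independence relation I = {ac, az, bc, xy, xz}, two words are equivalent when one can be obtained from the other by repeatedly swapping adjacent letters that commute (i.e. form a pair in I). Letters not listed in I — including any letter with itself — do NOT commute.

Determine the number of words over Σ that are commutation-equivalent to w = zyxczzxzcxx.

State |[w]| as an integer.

0(z) covers ∅
1(y) covers 0:z
2(x) covers ∅
3(c) covers 1:y, 2:x
4(z) covers 3:c
5(z) covers 4:z
6(x) covers 3:c
7(z) covers 5:z
8(c) covers 6:x, 7:z
9(x) covers 8:c
10(x) covers 9:x
floor of heap: 0:z, 2:x
completions by unplaced set U, small U first (add the entries for U minus each lowest piece of U):
  |U|=1: {10}:1
  |U|=2: {9,10}:1
  |U|=3: {8,9,10}:1
  |U|=4: {6,8,9,10}:1  {7,8,9,10}:1
  |U|=5: {5,7,8,9,10}:1  {6,7,8,9,10}:2
  |U|=6: {4,5,7,8,9,10}:1  {5,6,7,8,9,10}:3
  |U|=7: {4,5,6,7,8,9,10}:4
  |U|=8: {3,4,5,6,7,8,9,10}:4
  |U|=9: {1,3,4,5,6,7,8,9,10}:4  {2,3,4,5,6,7,8,9,10}:4
  start at 0(z): 8
  start at 2(x): 4
sum over floor = 12

12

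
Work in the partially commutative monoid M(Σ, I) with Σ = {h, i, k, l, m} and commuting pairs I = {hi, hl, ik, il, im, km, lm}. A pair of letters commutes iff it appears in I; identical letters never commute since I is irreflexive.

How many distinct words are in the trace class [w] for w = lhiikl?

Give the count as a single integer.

30

drop 0:l onto floor
drop 1:h onto floor
drop 2:i onto floor
drop 3:i onto {2:i}
drop 4:k onto {0:l, 1:h}
drop 5:l onto {4:k}
ground layer = {0:l, 1:h, 2:i}
drop-orders for the pieces not yet dropped (sum over which currently-grounded one goes next):
  1 to go: {3} 1  {5} 1
  2 to go: {2,3} 1  {3,5} 2  {4,5} 1
  3 to go: {0,4,5} 1  {1,4,5} 1  {2,3,5} 3  {3,4,5} 3
  4 to go: {0,1,4,5} 2  {0,3,4,5} 4  {1,3,4,5} 4  {2,3,4,5} 6
  if 0:l drops first: 10 orders
  if 1:h drops first: 10 orders
  if 2:i drops first: 10 orders
heap linearizations: 30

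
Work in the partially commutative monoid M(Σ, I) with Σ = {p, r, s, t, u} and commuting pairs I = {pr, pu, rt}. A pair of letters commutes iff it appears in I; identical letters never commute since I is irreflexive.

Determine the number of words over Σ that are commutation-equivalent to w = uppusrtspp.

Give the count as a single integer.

piece 0:u — minimal
piece 1:p — minimal
piece 2:p rests on {1:p}
piece 3:u rests on {0:u}
piece 4:s rests on {2:p, 3:u}
piece 5:r rests on {4:s}
piece 6:t rests on {4:s}
piece 7:s rests on {5:r, 6:t}
piece 8:p rests on {7:s}
piece 9:p rests on {8:p}
minimal pieces: {0:u, 1:p}
ways to finish when only these pieces remain (= sum over removing one remaining piece with nothing left below it):
  1 left: {9}→1
  2 left: {8,9}→1
  3 left: {7,8,9}→1
  4 left: {5,7,8,9}→1  {6,7,8,9}→1
  5 left: {5,6,7,8,9}→2
  6 left: {4,5,6,7,8,9}→2
  7 left: {2,4,5,6,7,8,9}→2  {3,4,5,6,7,8,9}→2
  8 left: {0,3,4,5,6,7,8,9}→2  {1,2,4,5,6,7,8,9}→2  {2,3,4,5,6,7,8,9}→4
  placing 0:u first → 6 extensions
  placing 1:p first → 6 extensions
total linear extensions = 12

12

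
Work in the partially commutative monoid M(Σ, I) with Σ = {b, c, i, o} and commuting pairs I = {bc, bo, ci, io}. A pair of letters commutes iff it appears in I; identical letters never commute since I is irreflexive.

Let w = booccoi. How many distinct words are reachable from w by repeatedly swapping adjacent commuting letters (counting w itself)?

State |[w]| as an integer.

21

0(b) covers ∅
1(o) covers ∅
2(o) covers 1:o
3(c) covers 2:o
4(c) covers 3:c
5(o) covers 4:c
6(i) covers 0:b
floor of heap: 0:b, 1:o
completions by unplaced set U, small U first (add the entries for U minus each lowest piece of U):
  |U|=1: {5}:1  {6}:1
  |U|=2: {0,6}:1  {4,5}:1  {5,6}:2
  |U|=3: {0,5,6}:3  {3,4,5}:1  {4,5,6}:3
  |U|=4: {0,4,5,6}:6  {2,3,4,5}:1  {3,4,5,6}:4
  |U|=5: {0,3,4,5,6}:10  {1,2,3,4,5}:1  {2,3,4,5,6}:5
  start at 0(b): 6
  start at 1(o): 15
sum over floor = 21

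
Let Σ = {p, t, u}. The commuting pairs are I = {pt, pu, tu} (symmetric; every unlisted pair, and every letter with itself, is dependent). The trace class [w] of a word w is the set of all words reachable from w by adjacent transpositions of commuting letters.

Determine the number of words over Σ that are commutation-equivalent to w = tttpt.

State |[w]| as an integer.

#0=t has no predecessor
#1=t depends on [0:t]
#2=t depends on [1:t]
#3=p has no predecessor
#4=t depends on [2:t]
sources: [0:t, 3:p]
N(rest) = Σ N(rest − s) over sources s of rest; N(one piece) = 1:
  size 1 → [3]=1  [4]=1
  size 2 → [2,4]=1  [3,4]=2
  size 3 → [1,2,4]=1  [2,3,4]=3
  first=0(t) contributes 4
  first=3(p) contributes 1
|[w]| = 5

5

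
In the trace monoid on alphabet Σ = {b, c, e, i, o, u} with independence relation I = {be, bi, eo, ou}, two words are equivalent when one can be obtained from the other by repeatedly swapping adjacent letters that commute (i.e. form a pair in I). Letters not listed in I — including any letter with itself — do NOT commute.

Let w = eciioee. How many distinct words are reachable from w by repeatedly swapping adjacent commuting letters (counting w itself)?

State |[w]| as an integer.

3

piece 0:e — minimal
piece 1:c rests on {0:e}
piece 2:i rests on {1:c}
piece 3:i rests on {2:i}
piece 4:o rests on {3:i}
piece 5:e rests on {3:i}
piece 6:e rests on {5:e}
minimal pieces: {0:e}
ways to finish when only these pieces remain (= sum over removing one remaining piece with nothing left below it):
  1 left: {4}→1  {6}→1
  2 left: {4,6}→2  {5,6}→1
  3 left: {4,5,6}→3
  4 left: {3,4,5,6}→3
  5 left: {2,3,4,5,6}→3
  placing 0:e first → 3 extensions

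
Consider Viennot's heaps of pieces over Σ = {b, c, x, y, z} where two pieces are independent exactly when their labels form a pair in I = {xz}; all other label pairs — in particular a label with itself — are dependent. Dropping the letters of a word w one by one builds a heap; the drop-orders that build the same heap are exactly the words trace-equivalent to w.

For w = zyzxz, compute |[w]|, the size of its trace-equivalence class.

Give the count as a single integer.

3

0(z) covers ∅
1(y) covers 0:z
2(z) covers 1:y
3(x) covers 1:y
4(z) covers 2:z
floor of heap: 0:z
completions by unplaced set U, small U first (add the entries for U minus each lowest piece of U):
  |U|=1: {3}:1  {4}:1
  |U|=2: {2,4}:1  {3,4}:2
  |U|=3: {2,3,4}:3
  start at 0(z): 3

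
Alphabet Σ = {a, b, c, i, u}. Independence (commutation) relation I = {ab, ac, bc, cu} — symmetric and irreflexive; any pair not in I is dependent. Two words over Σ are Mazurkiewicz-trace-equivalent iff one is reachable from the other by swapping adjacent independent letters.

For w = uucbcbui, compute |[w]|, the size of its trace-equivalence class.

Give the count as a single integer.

0(u) covers ∅
1(u) covers 0:u
2(c) covers ∅
3(b) covers 1:u
4(c) covers 2:c
5(b) covers 3:b
6(u) covers 5:b
7(i) covers 4:c, 6:u
floor of heap: 0:u, 2:c
completions by unplaced set U, small U first (add the entries for U minus each lowest piece of U):
  |U|=1: {7}:1
  |U|=2: {4,7}:1  {6,7}:1
  |U|=3: {2,4,7}:1  {4,6,7}:2  {5,6,7}:1
  |U|=4: {2,4,6,7}:3  {3,5,6,7}:1  {4,5,6,7}:3
  |U|=5: {1,3,5,6,7}:1  {2,4,5,6,7}:6  {3,4,5,6,7}:4
  |U|=6: {0,1,3,5,6,7}:1  {1,3,4,5,6,7}:5  {2,3,4,5,6,7}:10
  start at 0(u): 15
  start at 2(c): 6
sum over floor = 21

21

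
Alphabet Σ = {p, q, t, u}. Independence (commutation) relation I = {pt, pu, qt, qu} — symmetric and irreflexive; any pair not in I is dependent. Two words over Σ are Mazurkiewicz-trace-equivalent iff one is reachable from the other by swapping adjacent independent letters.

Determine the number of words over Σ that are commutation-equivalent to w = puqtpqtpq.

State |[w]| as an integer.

0(p) covers ∅
1(u) covers ∅
2(q) covers 0:p
3(t) covers 1:u
4(p) covers 2:q
5(q) covers 4:p
6(t) covers 3:t
7(p) covers 5:q
8(q) covers 7:p
floor of heap: 0:p, 1:u
completions by unplaced set U, small U first (add the entries for U minus each lowest piece of U):
  |U|=1: {6}:1  {8}:1
  |U|=2: {3,6}:1  {6,8}:2  {7,8}:1
  |U|=3: {1,3,6}:1  {3,6,8}:3  {5,7,8}:1  {6,7,8}:3
  |U|=4: {1,3,6,8}:4  {3,6,7,8}:6  {4,5,7,8}:1  {5,6,7,8}:4
  |U|=5: {1,3,6,7,8}:10  {2,4,5,7,8}:1  {3,5,6,7,8}:10  {4,5,6,7,8}:5
  |U|=6: {0,2,4,5,7,8}:1  {1,3,5,6,7,8}:20  {2,4,5,6,7,8}:6  {3,4,5,6,7,8}:15
  |U|=7: {0,2,4,5,6,7,8}:7  {1,3,4,5,6,7,8}:35  {2,3,4,5,6,7,8}:21
  start at 0(p): 56
  start at 1(u): 28
sum over floor = 84

84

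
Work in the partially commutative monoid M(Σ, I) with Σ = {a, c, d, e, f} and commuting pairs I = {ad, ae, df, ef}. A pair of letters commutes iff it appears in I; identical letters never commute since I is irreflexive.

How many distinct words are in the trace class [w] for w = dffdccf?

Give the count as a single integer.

6

0(d) covers ∅
1(f) covers ∅
2(f) covers 1:f
3(d) covers 0:d
4(c) covers 2:f, 3:d
5(c) covers 4:c
6(f) covers 5:c
floor of heap: 0:d, 1:f
completions by unplaced set U, small U first (add the entries for U minus each lowest piece of U):
  |U|=1: {6}:1
  |U|=2: {5,6}:1
  |U|=3: {4,5,6}:1
  |U|=4: {2,4,5,6}:1  {3,4,5,6}:1
  |U|=5: {0,3,4,5,6}:1  {1,2,4,5,6}:1  {2,3,4,5,6}:2
  start at 0(d): 3
  start at 1(f): 3
sum over floor = 6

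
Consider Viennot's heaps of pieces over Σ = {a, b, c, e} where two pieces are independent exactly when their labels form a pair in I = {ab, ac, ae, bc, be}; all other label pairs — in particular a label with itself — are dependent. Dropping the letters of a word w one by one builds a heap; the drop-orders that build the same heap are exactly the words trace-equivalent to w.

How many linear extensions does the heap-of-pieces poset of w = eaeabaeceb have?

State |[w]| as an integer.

2520

0(e) covers ∅
1(a) covers ∅
2(e) covers 0:e
3(a) covers 1:a
4(b) covers ∅
5(a) covers 3:a
6(e) covers 2:e
7(c) covers 6:e
8(e) covers 7:c
9(b) covers 4:b
floor of heap: 0:e, 1:a, 4:b
completions by unplaced set U, small U first (add the entries for U minus each lowest piece of U):
  |U|=1: {5}:1  {8}:1  {9}:1
  |U|=2: {3,5}:1  {4,9}:1  {5,8}:2  {5,9}:2  {7,8}:1  {8,9}:2
  |U|=3: {1,3,5}:1  {3,5,8}:3  {3,5,9}:3  {4,5,9}:3  {4,8,9}:3  {5,7,8}:3  {5,8,9}:6  {6,7,8}:1  {7,8,9}:3
  |U|=4: {1,3,5,8}:4  {1,3,5,9}:4  {2,6,7,8}:1  {3,4,5,9}:6  {3,5,7,8}:6  {3,5,8,9}:12  {4,5,8,9}:12  {4,7,8,9}:6  {5,6,7,8}:4  {5,7,8,9}:12  {6,7,8,9}:4
  |U|=5: {0,2,6,7,8}:1  {1,3,4,5,9}:10  {1,3,5,7,8}:10  {1,3,5,8,9}:20  {2,5,6,7,8}:5  {2,6,7,8,9}:5  {3,4,5,8,9}:30  {3,5,6,7,8}:10  {3,5,7,8,9}:30  {4,5,7,8,9}:30  {4,6,7,8,9}:10  {5,6,7,8,9}:20
  |U|=6: {0,2,5,6,7,8}:6  {0,2,6,7,8,9}:6  {1,3,4,5,8,9}:60  {1,3,5,6,7,8}:20  {1,3,5,7,8,9}:60  {2,3,5,6,7,8}:15  {2,4,6,7,8,9}:15  {2,5,6,7,8,9}:30  {3,4,5,7,8,9}:90  {3,5,6,7,8,9}:60  {4,5,6,7,8,9}:60
  |U|=7: {0,2,3,5,6,7,8}:21  {0,2,4,6,7,8,9}:21  {0,2,5,6,7,8,9}:42  {1,2,3,5,6,7,8}:35  {1,3,4,5,7,8,9}:210  {1,3,5,6,7,8,9}:140  {2,3,5,6,7,8,9}:105  {2,4,5,6,7,8,9}:105  {3,4,5,6,7,8,9}:210
  |U|=8: {0,1,2,3,5,6,7,8}:56  {0,2,3,5,6,7,8,9}:168  {0,2,4,5,6,7,8,9}:168  {1,2,3,5,6,7,8,9}:280  {1,3,4,5,6,7,8,9}:560  {2,3,4,5,6,7,8,9}:420
  start at 0(e): 1260
  start at 1(a): 756
  start at 4(b): 504
sum over floor = 2520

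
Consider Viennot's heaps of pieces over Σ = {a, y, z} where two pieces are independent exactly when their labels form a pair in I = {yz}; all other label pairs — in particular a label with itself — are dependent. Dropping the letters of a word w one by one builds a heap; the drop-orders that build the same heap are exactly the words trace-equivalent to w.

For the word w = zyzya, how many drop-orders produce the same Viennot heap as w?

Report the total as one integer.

6

piece 0:z — minimal
piece 1:y — minimal
piece 2:z rests on {0:z}
piece 3:y rests on {1:y}
piece 4:a rests on {2:z, 3:y}
minimal pieces: {0:z, 1:y}
ways to finish when only these pieces remain (= sum over removing one remaining piece with nothing left below it):
  1 left: {4}→1
  2 left: {2,4}→1  {3,4}→1
  3 left: {0,2,4}→1  {1,3,4}→1  {2,3,4}→2
  placing 0:z first → 3 extensions
  placing 1:y first → 3 extensions
total linear extensions = 6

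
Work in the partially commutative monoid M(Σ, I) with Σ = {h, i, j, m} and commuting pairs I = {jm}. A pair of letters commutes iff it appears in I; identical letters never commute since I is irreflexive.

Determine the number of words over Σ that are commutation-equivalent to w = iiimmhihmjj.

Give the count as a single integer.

3

piece 0:i — minimal
piece 1:i rests on {0:i}
piece 2:i rests on {1:i}
piece 3:m rests on {2:i}
piece 4:m rests on {3:m}
piece 5:h rests on {4:m}
piece 6:i rests on {5:h}
piece 7:h rests on {6:i}
piece 8:m rests on {7:h}
piece 9:j rests on {7:h}
piece 10:j rests on {9:j}
minimal pieces: {0:i}
ways to finish when only these pieces remain (= sum over removing one remaining piece with nothing left below it):
  1 left: {8}→1  {10}→1
  2 left: {8,10}→2  {9,10}→1
  3 left: {8,9,10}→3
  4 left: {7,8,9,10}→3
  5 left: {6,7,8,9,10}→3
  6 left: {5,6,7,8,9,10}→3
  7 left: {4,5,6,7,8,9,10}→3
  8 left: {3,4,5,6,7,8,9,10}→3
  9 left: {2,3,4,5,6,7,8,9,10}→3
  placing 0:i first → 3 extensions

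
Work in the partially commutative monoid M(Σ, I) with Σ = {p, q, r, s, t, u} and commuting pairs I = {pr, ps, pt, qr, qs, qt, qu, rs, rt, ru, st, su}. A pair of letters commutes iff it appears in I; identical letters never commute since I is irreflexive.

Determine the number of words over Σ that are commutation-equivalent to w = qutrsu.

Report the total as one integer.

piece 0:q — minimal
piece 1:u — minimal
piece 2:t rests on {1:u}
piece 3:r — minimal
piece 4:s — minimal
piece 5:u rests on {2:t}
minimal pieces: {0:q, 1:u, 3:r, 4:s}
ways to finish when only these pieces remain (= sum over removing one remaining piece with nothing left below it):
  1 left: {0}→1  {3}→1  {4}→1  {5}→1
  2 left: {0,3}→2  {0,4}→2  {0,5}→2  {2,5}→1  {3,4}→2  {3,5}→2  {4,5}→2
  3 left: {0,2,5}→3  {0,3,4}→6  {0,3,5}→6  {0,4,5}→6  {1,2,5}→1  {2,3,5}→3  {2,4,5}→3  {3,4,5}→6
  4 left: {0,1,2,5}→4  {0,2,3,5}→12  {0,2,4,5}→12  {0,3,4,5}→24  {1,2,3,5}→4  {1,2,4,5}→4  {2,3,4,5}→12
  placing 0:q first → 20 extensions
  placing 1:u first → 60 extensions
  placing 3:r first → 20 extensions
  placing 4:s first → 20 extensions
total linear extensions = 120

120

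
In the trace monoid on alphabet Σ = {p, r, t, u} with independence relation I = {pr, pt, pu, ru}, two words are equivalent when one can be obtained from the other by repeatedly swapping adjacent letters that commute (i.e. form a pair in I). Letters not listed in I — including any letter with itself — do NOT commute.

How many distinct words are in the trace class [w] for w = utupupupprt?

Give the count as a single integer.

1320

0(u) covers ∅
1(t) covers 0:u
2(u) covers 1:t
3(p) covers ∅
4(u) covers 2:u
5(p) covers 3:p
6(u) covers 4:u
7(p) covers 5:p
8(p) covers 7:p
9(r) covers 1:t
10(t) covers 6:u, 9:r
floor of heap: 0:u, 3:p
completions by unplaced set U, small U first (add the entries for U minus each lowest piece of U):
  |U|=1: {8}:1  {10}:1
  |U|=2: {6,10}:1  {7,8}:1  {8,10}:2  {9,10}:1
  |U|=3: {4,6,10}:1  {5,7,8}:1  {6,8,10}:3  {6,9,10}:2  {7,8,10}:3  {8,9,10}:3
  |U|=4: {2,4,6,10}:1  {3,5,7,8}:1  {4,6,8,10}:4  {4,6,9,10}:3  {5,7,8,10}:4  {6,7,8,10}:6  {6,8,9,10}:8  {7,8,9,10}:6
  |U|=5: {2,4,6,8,10}:5  {2,4,6,9,10}:4  {3,5,7,8,10}:5  {4,6,7,8,10}:10  {4,6,8,9,10}:15  {5,6,7,8,10}:10  {5,7,8,9,10}:10  {6,7,8,9,10}:20
  |U|=6: {1,2,4,6,9,10}:4  {2,4,6,7,8,10}:15  {2,4,6,8,9,10}:24  {3,5,6,7,8,10}:15  {3,5,7,8,9,10}:15  {4,5,6,7,8,10}:20  {4,6,7,8,9,10}:45  {5,6,7,8,9,10}:40
  |U|=7: {0,1,2,4,6,9,10}:4  {1,2,4,6,8,9,10}:28  {2,4,5,6,7,8,10}:35  {2,4,6,7,8,9,10}:84  {3,4,5,6,7,8,10}:35  {3,5,6,7,8,9,10}:70  {4,5,6,7,8,9,10}:105
  |U|=8: {0,1,2,4,6,8,9,10}:32  {1,2,4,6,7,8,9,10}:112  {2,3,4,5,6,7,8,10}:70  {2,4,5,6,7,8,9,10}:224  {3,4,5,6,7,8,9,10}:210
  |U|=9: {0,1,2,4,6,7,8,9,10}:144  {1,2,4,5,6,7,8,9,10}:336  {2,3,4,5,6,7,8,9,10}:504
  start at 0(u): 840
  start at 3(p): 480
sum over floor = 1320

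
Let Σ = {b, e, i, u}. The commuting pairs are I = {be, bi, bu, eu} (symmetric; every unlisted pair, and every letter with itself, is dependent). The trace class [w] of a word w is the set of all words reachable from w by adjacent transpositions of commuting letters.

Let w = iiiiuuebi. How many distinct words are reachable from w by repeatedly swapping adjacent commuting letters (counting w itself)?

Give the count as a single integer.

piece 0:i — minimal
piece 1:i rests on {0:i}
piece 2:i rests on {1:i}
piece 3:i rests on {2:i}
piece 4:u rests on {3:i}
piece 5:u rests on {4:u}
piece 6:e rests on {3:i}
piece 7:b — minimal
piece 8:i rests on {5:u, 6:e}
minimal pieces: {0:i, 7:b}
ways to finish when only these pieces remain (= sum over removing one remaining piece with nothing left below it):
  1 left: {7}→1  {8}→1
  2 left: {5,8}→1  {6,8}→1  {7,8}→2
  3 left: {4,5,8}→1  {5,6,8}→2  {5,7,8}→3  {6,7,8}→3
  4 left: {4,5,6,8}→3  {4,5,7,8}→4  {5,6,7,8}→8
  5 left: {3,4,5,6,8}→3  {4,5,6,7,8}→15
  6 left: {2,3,4,5,6,8}→3  {3,4,5,6,7,8}→18
  7 left: {1,2,3,4,5,6,8}→3  {2,3,4,5,6,7,8}→21
  placing 0:i first → 24 extensions
  placing 7:b first → 3 extensions
total linear extensions = 27

27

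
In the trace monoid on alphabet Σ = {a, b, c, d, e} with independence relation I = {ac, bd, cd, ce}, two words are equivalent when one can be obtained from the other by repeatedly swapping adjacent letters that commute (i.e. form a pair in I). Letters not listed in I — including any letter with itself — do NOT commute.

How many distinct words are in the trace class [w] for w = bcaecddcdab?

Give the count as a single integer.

piece 0:b — minimal
piece 1:c rests on {0:b}
piece 2:a rests on {0:b}
piece 3:e rests on {2:a}
piece 4:c rests on {1:c}
piece 5:d rests on {3:e}
piece 6:d rests on {5:d}
piece 7:c rests on {4:c}
piece 8:d rests on {6:d}
piece 9:a rests on {8:d}
piece 10:b rests on {7:c, 9:a}
minimal pieces: {0:b}
ways to finish when only these pieces remain (= sum over removing one remaining piece with nothing left below it):
  1 left: {10}→1
  2 left: {7,10}→1  {9,10}→1
  3 left: {4,7,10}→1  {7,9,10}→2  {8,9,10}→1
  4 left: {1,4,7,10}→1  {4,7,9,10}→3  {6,8,9,10}→1  {7,8,9,10}→3
  5 left: {1,4,7,9,10}→4  {4,7,8,9,10}→6  {5,6,8,9,10}→1  {6,7,8,9,10}→4
  6 left: {1,4,7,8,9,10}→10  {3,5,6,8,9,10}→1  {4,6,7,8,9,10}→10  {5,6,7,8,9,10}→5
  7 left: {1,4,6,7,8,9,10}→20  {2,3,5,6,8,9,10}→1  {3,5,6,7,8,9,10}→6  {4,5,6,7,8,9,10}→15
  8 left: {1,4,5,6,7,8,9,10}→35  {2,3,5,6,7,8,9,10}→7  {3,4,5,6,7,8,9,10}→21
  9 left: {1,3,4,5,6,7,8,9,10}→56  {2,3,4,5,6,7,8,9,10}→28
  placing 0:b first → 84 extensions

84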